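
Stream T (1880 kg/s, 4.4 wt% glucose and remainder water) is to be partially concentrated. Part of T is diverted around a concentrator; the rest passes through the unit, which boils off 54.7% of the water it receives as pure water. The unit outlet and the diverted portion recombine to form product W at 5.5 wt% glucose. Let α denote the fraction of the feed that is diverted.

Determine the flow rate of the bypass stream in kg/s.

All 1880×0.044 = 82.72 kg/s of glucose reaches W, so W = 82.72/0.055 = 1504 kg/s and vapour = 376 kg/s.
The evaporator receives (1−α)·1880 of feed at 0.956 water and removes 0.547 of that water:
0.547×0.956×(1−α)×1880 = 376
(1−α) = 376/983.11 = 0.3825;  α = 0.6175.
Bypass flow = 0.6175×1880 = 1161 kg/s.

1161 kg/s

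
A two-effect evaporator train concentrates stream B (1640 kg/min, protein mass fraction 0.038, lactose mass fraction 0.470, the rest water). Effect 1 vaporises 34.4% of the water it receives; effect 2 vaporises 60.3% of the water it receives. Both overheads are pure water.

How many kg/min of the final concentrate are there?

1043 kg/min

water in feed = 1640×0.492 = 806.88 kg/min.
After stage 1: water left = (1−0.344)×806.88 = 529.31; stream total = 1362.4 kg/min.
After stage 2: water left = (1−0.603)×529.31 = 210.14; final concentrate = 1043.3 kg/min.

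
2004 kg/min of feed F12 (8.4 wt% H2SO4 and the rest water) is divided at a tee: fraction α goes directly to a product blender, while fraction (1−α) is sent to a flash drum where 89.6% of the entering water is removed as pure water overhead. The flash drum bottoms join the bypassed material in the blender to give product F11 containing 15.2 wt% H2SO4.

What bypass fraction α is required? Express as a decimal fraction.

All 2004×0.084 = 168.34 kg/min of H2SO4 reaches F11, so F11 = 168.34/0.152 = 1107.5 kg/min and vapour = 896.53 kg/min.
The evaporator receives (1−α)·2004 of feed at 0.916 water and removes 0.896 of that water:
0.896×0.916×(1−α)×2004 = 896.53
(1−α) = 896.53/1644.8 = 0.5451;  α = 0.4549.

0.455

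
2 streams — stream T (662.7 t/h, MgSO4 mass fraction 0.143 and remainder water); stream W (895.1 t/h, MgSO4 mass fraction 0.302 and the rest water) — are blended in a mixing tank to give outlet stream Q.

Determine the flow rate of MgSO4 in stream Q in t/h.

365.1 t/h

MgSO4 out = MgSO4 in = 662.7×0.143 + 895.1×0.302 = 365.09 t/h.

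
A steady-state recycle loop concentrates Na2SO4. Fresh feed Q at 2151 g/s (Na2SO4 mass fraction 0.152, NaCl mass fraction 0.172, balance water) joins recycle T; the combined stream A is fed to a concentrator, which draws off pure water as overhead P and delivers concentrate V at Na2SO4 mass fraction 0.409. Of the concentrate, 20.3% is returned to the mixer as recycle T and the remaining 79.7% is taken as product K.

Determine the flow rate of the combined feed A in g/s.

Overall Na2SO4 balance (none leaves overhead): Na2SO4 in fresh feed = Na2SO4 in product, i.e. 2151×0.152 = (1−0.203)·V·0.409.
V = 326.95/(0.409×0.797) = 1003 g/s.
Recycle T = 0.203×1003 = 203.61 g/s.
Combined feed A = 2151 + 203.61 = 2354.6 g/s.

2355 g/s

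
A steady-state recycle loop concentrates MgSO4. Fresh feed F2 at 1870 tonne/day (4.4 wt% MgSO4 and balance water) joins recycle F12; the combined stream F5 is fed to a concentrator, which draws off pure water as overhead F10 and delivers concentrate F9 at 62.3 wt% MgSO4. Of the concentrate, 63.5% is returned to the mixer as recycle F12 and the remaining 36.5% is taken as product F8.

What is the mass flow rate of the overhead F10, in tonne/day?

Overall MgSO4 balance (none leaves overhead): MgSO4 in fresh feed = MgSO4 in product, i.e. 1870×0.044 = (1−0.635)·F9·0.623.
F9 = 82.28/(0.623×0.365) = 361.84 tonne/day.
Recycle F12 = 0.635×361.84 = 229.77 tonne/day.
Combined feed F5 = 1870 + 229.77 = 2099.8 tonne/day.
Overhead F10 = F5 − F9 = 2099.8 − 361.84 = 1737.9 tonne/day.

1738 tonne/day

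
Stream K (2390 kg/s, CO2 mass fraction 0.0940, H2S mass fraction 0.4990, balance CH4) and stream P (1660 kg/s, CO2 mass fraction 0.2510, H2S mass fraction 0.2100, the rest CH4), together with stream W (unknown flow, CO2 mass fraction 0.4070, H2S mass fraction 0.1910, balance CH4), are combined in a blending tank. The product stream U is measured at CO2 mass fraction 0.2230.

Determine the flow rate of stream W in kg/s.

Let W be the unknown flow. Total out = 4050 + W.
CO2 balance: 641.32 + 0.407·W = 0.223·(4050 + W)
(0.407 − 0.223)·W = 0.223×4050 − 641.32 = 261.83
W = 261.83 / 0.184 = 1423 kg/s

1423 kg/s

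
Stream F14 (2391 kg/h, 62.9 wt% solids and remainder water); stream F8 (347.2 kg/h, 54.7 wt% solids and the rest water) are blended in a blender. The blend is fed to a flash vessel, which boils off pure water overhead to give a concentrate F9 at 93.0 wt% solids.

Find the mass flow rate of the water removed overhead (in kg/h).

solids entering = 2391×0.629 + 347.2×0.547 = 1693.9 kg/h.
All solids reports to F9, so F9 = 1693.9/0.930 = 1821.4 kg/h.
Total feed = 2738.2 kg/h; overhead = 2738.2 − 1821.4 = 916.85 kg/h.

916.8 kg/h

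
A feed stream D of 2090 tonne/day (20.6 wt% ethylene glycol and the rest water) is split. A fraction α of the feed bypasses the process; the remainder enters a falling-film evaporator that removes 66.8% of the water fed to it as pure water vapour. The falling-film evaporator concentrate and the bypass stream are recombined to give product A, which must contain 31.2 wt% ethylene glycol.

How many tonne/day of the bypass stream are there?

All 2090×0.206 = 430.54 tonne/day of ethylene glycol reaches A, so A = 430.54/0.312 = 1379.9 tonne/day and vapour = 710.06 tonne/day.
The evaporator receives (1−α)·2090 of feed at 0.794 water and removes 0.668 of that water:
0.668×0.794×(1−α)×2090 = 710.06
(1−α) = 710.06/1108.5 = 0.6406;  α = 0.3594.
Bypass flow = 0.3594×2090 = 751.25 tonne/day.

751.2 tonne/day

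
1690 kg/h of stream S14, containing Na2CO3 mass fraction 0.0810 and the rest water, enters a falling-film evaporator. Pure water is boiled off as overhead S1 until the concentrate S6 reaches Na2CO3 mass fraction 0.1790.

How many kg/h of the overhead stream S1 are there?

Na2CO3 is conserved: 1690×0.081 = 136.89 kg/h all reports to the concentrate.
Concentrate = 136.89/(target fraction) = 764.75 kg/h.
Overhead = 1690 − 764.75 = 925.25 kg/h.

925.3 kg/h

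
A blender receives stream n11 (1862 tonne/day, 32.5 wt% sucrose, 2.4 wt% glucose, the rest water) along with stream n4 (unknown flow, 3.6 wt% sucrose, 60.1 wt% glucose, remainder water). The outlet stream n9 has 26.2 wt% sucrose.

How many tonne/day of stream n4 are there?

519.1 tonne/day

Let n4 be the unknown flow. Total out = 1862 + n4.
sucrose balance: 605.15 + 0.036·n4 = 0.262·(1862 + n4)
(0.036 − 0.262)·n4 = 0.262×1862 − 605.15 = -117.31
n4 = -117.31 / -0.226 = 519.05 tonne/day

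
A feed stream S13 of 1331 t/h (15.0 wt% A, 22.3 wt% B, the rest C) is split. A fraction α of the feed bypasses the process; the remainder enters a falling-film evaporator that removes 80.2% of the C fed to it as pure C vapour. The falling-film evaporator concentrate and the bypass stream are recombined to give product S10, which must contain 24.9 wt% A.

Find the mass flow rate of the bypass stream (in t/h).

All 1331×0.150 = 199.65 t/h of A reaches S10, so S10 = 199.65/0.249 = 801.81 t/h and vapour = 529.19 t/h.
The evaporator receives (1−α)·1331 of feed at 0.627 C and removes 0.802 of that C:
0.802×0.627×(1−α)×1331 = 529.19
(1−α) = 529.19/669.3 = 0.7907;  α = 0.2093.
Bypass flow = 0.2093×1331 = 278.62 t/h.

278.6 t/h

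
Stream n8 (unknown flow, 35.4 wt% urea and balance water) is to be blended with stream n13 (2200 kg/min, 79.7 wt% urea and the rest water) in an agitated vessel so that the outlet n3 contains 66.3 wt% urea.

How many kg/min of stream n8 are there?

954 kg/min

Let n8 be the unknown flow. Total out = 2200 + n8.
urea balance: 1753.4 + 0.354·n8 = 0.663·(2200 + n8)
(0.354 − 0.663)·n8 = 0.663×2200 − 1753.4 = -294.8
n8 = -294.8 / -0.309 = 954.05 kg/min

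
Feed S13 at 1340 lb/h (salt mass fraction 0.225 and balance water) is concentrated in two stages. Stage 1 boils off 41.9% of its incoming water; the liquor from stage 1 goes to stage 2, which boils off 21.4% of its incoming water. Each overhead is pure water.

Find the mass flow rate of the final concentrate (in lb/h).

775.7 lb/h

water in feed = 1340×0.775 = 1038.5 lb/h.
After stage 1: water left = (1−0.419)×1038.5 = 603.37; stream total = 904.87 lb/h.
After stage 2: water left = (1−0.214)×603.37 = 474.25; final concentrate = 775.75 lb/h.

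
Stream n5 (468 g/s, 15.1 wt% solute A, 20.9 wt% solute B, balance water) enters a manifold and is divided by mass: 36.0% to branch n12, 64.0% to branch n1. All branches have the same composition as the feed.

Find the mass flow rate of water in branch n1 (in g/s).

191.7 g/s

Branch n1 total = 0.640×468 = 299.52 g/s.
water in n1 = 0.640×299.52 = 191.69 g/s.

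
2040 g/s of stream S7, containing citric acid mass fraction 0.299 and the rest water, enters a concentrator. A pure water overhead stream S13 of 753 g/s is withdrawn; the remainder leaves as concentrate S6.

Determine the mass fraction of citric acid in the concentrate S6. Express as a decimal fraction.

0.474

citric acid is not removed: 2040×0.299 = 609.96 g/s of citric acid enters S6.
Concentrate = 2040 − 753 = 1287 g/s.
Mass fraction = 609.96/1287 = 0.474.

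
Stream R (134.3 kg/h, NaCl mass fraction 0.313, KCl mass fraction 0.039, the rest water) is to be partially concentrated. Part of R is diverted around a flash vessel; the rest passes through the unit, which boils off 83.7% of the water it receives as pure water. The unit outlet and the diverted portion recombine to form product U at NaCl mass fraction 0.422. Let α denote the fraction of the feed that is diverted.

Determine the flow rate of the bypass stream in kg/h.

All 134.3×0.313 = 42.036 kg/h of NaCl reaches U, so U = 42.036/0.422 = 99.611 kg/h and vapour = 34.689 kg/h.
The evaporator receives (1−α)·134.3 of feed at 0.648 water and removes 0.837 of that water:
0.837×0.648×(1−α)×134.3 = 34.689
(1−α) = 34.689/72.841 = 0.4762;  α = 0.5238.
Bypass flow = 0.5238×134.3 = 70.343 kg/h.

70.34 kg/h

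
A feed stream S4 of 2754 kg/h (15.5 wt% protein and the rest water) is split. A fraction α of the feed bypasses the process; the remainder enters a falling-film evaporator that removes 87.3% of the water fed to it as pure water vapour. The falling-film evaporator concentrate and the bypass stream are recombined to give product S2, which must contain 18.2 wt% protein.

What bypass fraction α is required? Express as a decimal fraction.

All 2754×0.155 = 426.87 kg/h of protein reaches S2, so S2 = 426.87/0.182 = 2345.4 kg/h and vapour = 408.56 kg/h.
The evaporator receives (1−α)·2754 of feed at 0.845 water and removes 0.873 of that water:
0.873×0.845×(1−α)×2754 = 408.56
(1−α) = 408.56/2031.6 = 0.2011;  α = 0.7989.

0.799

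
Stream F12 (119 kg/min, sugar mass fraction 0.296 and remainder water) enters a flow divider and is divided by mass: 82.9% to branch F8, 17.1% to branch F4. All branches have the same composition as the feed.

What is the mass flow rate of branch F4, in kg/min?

20.35 kg/min

Branch F4 flow = 0.171×119 = 20.349 kg/min.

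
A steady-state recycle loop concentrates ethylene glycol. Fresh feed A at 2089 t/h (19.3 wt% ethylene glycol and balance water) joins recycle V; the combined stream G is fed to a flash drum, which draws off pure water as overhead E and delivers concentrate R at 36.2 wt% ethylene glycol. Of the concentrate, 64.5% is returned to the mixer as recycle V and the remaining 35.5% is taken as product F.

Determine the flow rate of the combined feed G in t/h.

4113 t/h

Overall ethylene glycol balance (none leaves overhead): ethylene glycol in fresh feed = ethylene glycol in product, i.e. 2089×0.193 = (1−0.645)·R·0.362.
R = 403.18/(0.362×0.355) = 3137.3 t/h.
Recycle V = 0.645×3137.3 = 2023.6 t/h.
Combined feed G = 2089 + 2023.6 = 4112.6 t/h.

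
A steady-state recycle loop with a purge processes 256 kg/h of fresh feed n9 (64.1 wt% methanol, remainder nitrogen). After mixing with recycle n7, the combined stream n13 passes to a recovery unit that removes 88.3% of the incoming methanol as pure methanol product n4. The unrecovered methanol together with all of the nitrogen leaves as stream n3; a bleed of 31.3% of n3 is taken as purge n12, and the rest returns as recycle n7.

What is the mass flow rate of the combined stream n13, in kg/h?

472.1 kg/h

nitrogen enters only via n9 and leaves only via the purge: 256×0.359 = 0.313×(nitrogen in n3), and the recovery unit passes all nitrogen, so nitrogen in n13 = nitrogen in n3 = 293.62 kg/h.
methanol in n13: m_A = 256×0.641 + (1−0.313)·(1−0.883)·m_A, so m_A = 164.1/0.9196 = 178.44 kg/h.
n13 = 178.44 + 293.62 = 472.06 kg/h.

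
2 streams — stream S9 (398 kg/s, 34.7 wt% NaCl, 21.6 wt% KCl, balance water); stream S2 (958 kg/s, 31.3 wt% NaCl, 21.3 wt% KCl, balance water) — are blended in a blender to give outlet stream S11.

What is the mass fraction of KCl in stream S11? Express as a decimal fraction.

0.2139

Total flow out = 398 + 958 = 1356 kg/s.
KCl in = 398×0.216 + 958×0.213 = 290.02 kg/s.
KCl mass fraction in S11 = 290.02/1356 = 0.2139.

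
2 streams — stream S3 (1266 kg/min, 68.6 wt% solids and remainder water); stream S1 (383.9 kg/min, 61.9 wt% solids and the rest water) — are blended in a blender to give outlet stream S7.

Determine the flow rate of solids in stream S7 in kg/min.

1106 kg/min

solids out = solids in = 1266×0.686 + 383.9×0.619 = 1106.1 kg/min.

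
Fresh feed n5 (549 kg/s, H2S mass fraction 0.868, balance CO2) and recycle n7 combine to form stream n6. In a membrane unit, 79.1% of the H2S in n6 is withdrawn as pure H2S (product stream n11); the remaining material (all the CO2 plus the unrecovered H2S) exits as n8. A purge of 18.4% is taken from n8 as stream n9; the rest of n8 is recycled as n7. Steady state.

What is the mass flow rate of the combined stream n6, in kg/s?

CO2 enters only via n5 and leaves only via the purge: 549×0.132 = 0.184×(CO2 in n8), and the membrane unit passes all CO2, so CO2 in n6 = CO2 in n8 = 393.85 kg/s.
H2S in n6: m_A = 549×0.868 + (1−0.184)·(1−0.791)·m_A, so m_A = 476.53/0.8295 = 574.51 kg/s.
n6 = 574.51 + 393.85 = 968.36 kg/s.

968.4 kg/s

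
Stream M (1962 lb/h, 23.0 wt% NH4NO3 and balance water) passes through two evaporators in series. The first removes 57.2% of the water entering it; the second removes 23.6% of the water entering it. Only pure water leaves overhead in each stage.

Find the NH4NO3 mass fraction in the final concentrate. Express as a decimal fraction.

0.477

water in feed = 1962×0.770 = 1510.7 lb/h.
After stage 1: water left = (1−0.572)×1510.7 = 646.6; stream total = 1097.9 lb/h.
After stage 2: water left = (1−0.236)×646.6 = 494; final concentrate = 945.26 lb/h.
NH4NO3 fraction = 451.26/945.26 = 0.477.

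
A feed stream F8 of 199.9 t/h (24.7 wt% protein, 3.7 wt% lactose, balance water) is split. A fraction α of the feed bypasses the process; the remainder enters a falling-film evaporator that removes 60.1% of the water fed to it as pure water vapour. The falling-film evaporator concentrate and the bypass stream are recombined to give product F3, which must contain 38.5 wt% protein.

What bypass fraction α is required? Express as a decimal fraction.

All 199.9×0.247 = 49.375 t/h of protein reaches F3, so F3 = 49.375/0.385 = 128.25 t/h and vapour = 71.652 t/h.
The evaporator receives (1−α)·199.9 of feed at 0.716 water and removes 0.601 of that water:
0.601×0.716×(1−α)×199.9 = 71.652
(1−α) = 71.652/86.02 = 0.8330;  α = 0.1670.

0.167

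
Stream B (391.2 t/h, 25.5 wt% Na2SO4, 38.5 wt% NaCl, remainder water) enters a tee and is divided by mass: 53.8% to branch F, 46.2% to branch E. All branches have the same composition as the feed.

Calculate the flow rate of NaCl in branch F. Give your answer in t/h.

81.03 t/h

Branch F total = 0.538×391.2 = 210.47 t/h.
NaCl in F = 0.385×210.47 = 81.029 t/h.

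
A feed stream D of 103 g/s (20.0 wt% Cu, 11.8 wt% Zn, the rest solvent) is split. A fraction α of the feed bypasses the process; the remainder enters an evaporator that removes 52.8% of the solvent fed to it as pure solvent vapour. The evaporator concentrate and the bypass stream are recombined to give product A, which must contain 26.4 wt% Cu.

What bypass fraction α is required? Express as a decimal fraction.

All 103×0.200 = 20.6 g/s of Cu reaches A, so A = 20.6/0.264 = 78.03 g/s and vapour = 24.97 g/s.
The evaporator receives (1−α)·103 of feed at 0.682 solvent and removes 0.528 of that solvent:
0.528×0.682×(1−α)×103 = 24.97
(1−α) = 24.97/37.09 = 0.6732;  α = 0.3268.

0.327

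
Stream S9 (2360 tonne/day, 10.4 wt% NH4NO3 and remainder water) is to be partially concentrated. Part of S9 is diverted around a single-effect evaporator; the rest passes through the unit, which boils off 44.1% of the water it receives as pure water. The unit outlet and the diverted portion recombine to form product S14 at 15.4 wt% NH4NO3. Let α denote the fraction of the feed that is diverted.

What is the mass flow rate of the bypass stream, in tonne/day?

420.8 tonne/day

All 2360×0.104 = 245.44 tonne/day of NH4NO3 reaches S14, so S14 = 245.44/0.154 = 1593.8 tonne/day and vapour = 766.23 tonne/day.
The evaporator receives (1−α)·2360 of feed at 0.896 water and removes 0.441 of that water:
0.441×0.896×(1−α)×2360 = 766.23
(1−α) = 766.23/932.52 = 0.8217;  α = 0.1783.
Bypass flow = 0.1783×2360 = 420.84 tonne/day.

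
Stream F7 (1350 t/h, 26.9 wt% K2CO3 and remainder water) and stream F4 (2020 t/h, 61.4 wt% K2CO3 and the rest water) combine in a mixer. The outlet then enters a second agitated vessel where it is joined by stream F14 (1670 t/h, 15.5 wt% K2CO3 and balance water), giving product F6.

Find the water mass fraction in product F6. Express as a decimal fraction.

0.6305

Overall, product flow = 5040 t/h.
water in = 1350×0.731 + 2020×0.386 + 1670×0.845 = 3177.7 t/h.
water fraction in F6 = 0.6305.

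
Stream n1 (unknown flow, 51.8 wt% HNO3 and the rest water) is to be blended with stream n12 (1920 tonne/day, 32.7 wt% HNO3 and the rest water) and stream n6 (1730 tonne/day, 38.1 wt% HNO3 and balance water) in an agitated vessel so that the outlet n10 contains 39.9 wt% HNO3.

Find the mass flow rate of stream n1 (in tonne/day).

1423 tonne/day

Let n1 be the unknown flow. Total out = 3650 + n1.
HNO3 balance: 1287 + 0.518·n1 = 0.399·(3650 + n1)
(0.518 − 0.399)·n1 = 0.399×3650 − 1287 = 169.38
n1 = 169.38 / 0.119 = 1423.4 tonne/day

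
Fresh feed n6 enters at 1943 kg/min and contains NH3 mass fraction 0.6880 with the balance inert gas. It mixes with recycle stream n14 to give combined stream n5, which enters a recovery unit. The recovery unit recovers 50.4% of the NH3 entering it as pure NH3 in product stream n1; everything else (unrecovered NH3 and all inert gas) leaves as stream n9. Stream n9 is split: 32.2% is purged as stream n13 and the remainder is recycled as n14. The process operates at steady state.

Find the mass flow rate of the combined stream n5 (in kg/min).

inert gas enters only via n6 and leaves only via the purge: 1943×0.312 = 0.322×(inert gas in n9), and the recovery unit passes all inert gas, so inert gas in n5 = inert gas in n9 = 1882.7 kg/min.
NH3 in n5: m_A = 1943×0.688 + (1−0.322)·(1−0.504)·m_A, so m_A = 1336.8/0.6637 = 2014.1 kg/min.
n5 = 2014.1 + 1882.7 = 3896.8 kg/min.

3897 kg/min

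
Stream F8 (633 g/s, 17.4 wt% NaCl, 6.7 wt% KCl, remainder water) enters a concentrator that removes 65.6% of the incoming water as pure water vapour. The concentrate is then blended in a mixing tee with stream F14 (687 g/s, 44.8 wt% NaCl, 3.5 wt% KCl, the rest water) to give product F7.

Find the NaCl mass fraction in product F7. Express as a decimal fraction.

0.416

Vapour removed = 0.656×0.759×633 = 315.17 g/s; concentrate = 317.83 g/s.
NaCl reaching the mixer = 110.14 (from concentrate) + 687×0.448 = 417.92 g/s.
Product flow = 317.83 + 687 = 1004.8 g/s; NaCl fraction = 0.416.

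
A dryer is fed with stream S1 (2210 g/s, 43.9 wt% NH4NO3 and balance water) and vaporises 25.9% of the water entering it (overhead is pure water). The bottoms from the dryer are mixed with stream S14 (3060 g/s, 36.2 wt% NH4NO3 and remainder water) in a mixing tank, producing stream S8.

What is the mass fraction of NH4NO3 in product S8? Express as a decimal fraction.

0.420

Vapour removed = 0.259×0.561×2210 = 321.11 g/s; concentrate = 1888.9 g/s.
NH4NO3 reaching the mixer = 970.19 (from concentrate) + 3060×0.362 = 2077.9 g/s.
Product flow = 1888.9 + 3060 = 4948.9 g/s; NH4NO3 fraction = 0.420.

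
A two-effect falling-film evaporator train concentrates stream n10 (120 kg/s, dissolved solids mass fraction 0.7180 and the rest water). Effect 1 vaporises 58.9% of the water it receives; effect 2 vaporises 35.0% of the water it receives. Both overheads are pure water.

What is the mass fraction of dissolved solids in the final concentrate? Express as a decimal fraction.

0.9050

water in feed = 120×0.282 = 33.84 kg/s.
After stage 1: water left = (1−0.589)×33.84 = 13.908; stream total = 100.07 kg/s.
After stage 2: water left = (1−0.350)×13.908 = 9.0404; final concentrate = 95.2 kg/s.
dissolved solids fraction = 86.16/95.2 = 0.9050.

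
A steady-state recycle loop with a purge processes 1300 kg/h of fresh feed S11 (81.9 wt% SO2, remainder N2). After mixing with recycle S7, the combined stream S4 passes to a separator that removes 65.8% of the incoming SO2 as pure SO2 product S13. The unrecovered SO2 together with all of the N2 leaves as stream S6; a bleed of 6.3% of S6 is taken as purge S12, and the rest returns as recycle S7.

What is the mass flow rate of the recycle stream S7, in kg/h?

N2 enters only via S11 and leaves only via the purge: 1300×0.181 = 0.063×(N2 in S6), and the separator passes all N2, so N2 in S4 = N2 in S6 = 3734.9 kg/h.
SO2 in S4: m_A = 1300×0.819 + (1−0.063)·(1−0.658)·m_A, so m_A = 1064.7/0.6795 = 1566.8 kg/h.
S6 = (1−0.658)×1566.8 + 3734.9 = 4270.8 kg/h.
Recycle S7 = (1−0.063)×4270.8 = 4001.7 kg/h.

4002 kg/h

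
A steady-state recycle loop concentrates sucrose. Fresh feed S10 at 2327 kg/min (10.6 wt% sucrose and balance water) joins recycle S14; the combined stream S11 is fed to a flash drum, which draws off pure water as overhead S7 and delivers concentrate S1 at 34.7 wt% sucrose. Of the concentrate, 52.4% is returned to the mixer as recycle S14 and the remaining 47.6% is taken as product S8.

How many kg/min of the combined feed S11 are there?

Overall sucrose balance (none leaves overhead): sucrose in fresh feed = sucrose in product, i.e. 2327×0.106 = (1−0.524)·S1·0.347.
S1 = 246.66/(0.347×0.476) = 1493.4 kg/min.
Recycle S14 = 0.524×1493.4 = 782.52 kg/min.
Combined feed S11 = 2327 + 782.52 = 3109.5 kg/min.

3110 kg/min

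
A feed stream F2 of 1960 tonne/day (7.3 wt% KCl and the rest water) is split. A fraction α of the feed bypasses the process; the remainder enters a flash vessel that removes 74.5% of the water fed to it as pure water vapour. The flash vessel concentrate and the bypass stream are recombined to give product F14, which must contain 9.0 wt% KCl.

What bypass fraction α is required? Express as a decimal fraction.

All 1960×0.073 = 143.08 tonne/day of KCl reaches F14, so F14 = 143.08/0.090 = 1589.8 tonne/day and vapour = 370.22 tonne/day.
The evaporator receives (1−α)·1960 of feed at 0.927 water and removes 0.745 of that water:
0.745×0.927×(1−α)×1960 = 370.22
(1−α) = 370.22/1353.6 = 0.2735;  α = 0.7265.

0.726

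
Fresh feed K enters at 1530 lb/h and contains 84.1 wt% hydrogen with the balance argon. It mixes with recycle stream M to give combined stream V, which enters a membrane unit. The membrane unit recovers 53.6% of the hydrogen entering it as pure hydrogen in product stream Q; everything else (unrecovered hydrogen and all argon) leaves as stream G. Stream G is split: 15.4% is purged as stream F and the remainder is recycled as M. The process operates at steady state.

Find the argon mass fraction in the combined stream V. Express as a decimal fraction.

0.427

argon enters only via K and leaves only via the purge: 1530×0.159 = 0.154×(argon in G), and the membrane unit passes all argon, so argon in V = argon in G = 1579.7 lb/h.
hydrogen in V: m_A = 1530×0.841 + (1−0.154)·(1−0.536)·m_A, so m_A = 1286.7/0.6075 = 2118.2 lb/h.
V = 2118.2 + 1579.7 = 3697.9 lb/h.
argon fraction in V = 1579.7/3697.9 = 0.427.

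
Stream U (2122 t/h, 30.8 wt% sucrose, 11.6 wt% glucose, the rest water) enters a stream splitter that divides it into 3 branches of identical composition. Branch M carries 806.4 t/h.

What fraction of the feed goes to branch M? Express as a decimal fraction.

0.380

Fraction to M = 806.4/2122 = 0.3800.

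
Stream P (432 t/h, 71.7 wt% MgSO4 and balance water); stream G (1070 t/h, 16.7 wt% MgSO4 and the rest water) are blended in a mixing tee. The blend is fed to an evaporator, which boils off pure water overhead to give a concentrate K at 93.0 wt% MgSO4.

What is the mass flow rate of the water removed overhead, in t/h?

MgSO4 entering = 432×0.717 + 1070×0.167 = 488.43 t/h.
All MgSO4 reports to K, so K = 488.43/0.930 = 525.2 t/h.
Total feed = 1502 t/h; overhead = 1502 − 525.2 = 976.8 t/h.

976.8 t/h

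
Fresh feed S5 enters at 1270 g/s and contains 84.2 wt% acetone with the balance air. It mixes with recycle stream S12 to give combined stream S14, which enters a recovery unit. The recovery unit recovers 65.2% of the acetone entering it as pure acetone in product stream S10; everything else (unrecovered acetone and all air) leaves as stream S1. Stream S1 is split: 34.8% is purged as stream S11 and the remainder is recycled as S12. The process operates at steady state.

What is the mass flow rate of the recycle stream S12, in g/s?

689.8 g/s

air enters only via S5 and leaves only via the purge: 1270×0.158 = 0.348×(air in S1), and the recovery unit passes all air, so air in S14 = air in S1 = 576.61 g/s.
acetone in S14: m_A = 1270×0.842 + (1−0.348)·(1−0.652)·m_A, so m_A = 1069.3/0.7731 = 1383.2 g/s.
S1 = (1−0.652)×1383.2 + 576.61 = 1058 g/s.
Recycle S12 = (1−0.348)×1058 = 689.79 g/s.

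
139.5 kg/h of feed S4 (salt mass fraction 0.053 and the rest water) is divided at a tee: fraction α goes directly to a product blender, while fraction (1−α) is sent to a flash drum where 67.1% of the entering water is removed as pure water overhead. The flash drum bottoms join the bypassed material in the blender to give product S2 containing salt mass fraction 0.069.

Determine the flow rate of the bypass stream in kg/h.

88.59 kg/h

All 139.5×0.053 = 7.3935 kg/h of salt reaches S2, so S2 = 7.3935/0.069 = 107.15 kg/h and vapour = 32.348 kg/h.
The evaporator receives (1−α)·139.5 of feed at 0.947 water and removes 0.671 of that water:
0.671×0.947×(1−α)×139.5 = 32.348
(1−α) = 32.348/88.643 = 0.3649;  α = 0.6351.
Bypass flow = 0.6351×139.5 = 88.594 kg/h.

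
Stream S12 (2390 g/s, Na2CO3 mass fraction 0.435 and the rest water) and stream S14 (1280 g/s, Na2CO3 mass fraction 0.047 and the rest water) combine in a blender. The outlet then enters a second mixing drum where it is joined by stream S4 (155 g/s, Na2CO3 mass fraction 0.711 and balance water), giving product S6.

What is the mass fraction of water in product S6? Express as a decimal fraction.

0.684

Overall, product flow = 3825 g/s.
water in = 2390×0.565 + 1280×0.953 + 155×0.289 = 2615 g/s.
water fraction in S6 = 0.684.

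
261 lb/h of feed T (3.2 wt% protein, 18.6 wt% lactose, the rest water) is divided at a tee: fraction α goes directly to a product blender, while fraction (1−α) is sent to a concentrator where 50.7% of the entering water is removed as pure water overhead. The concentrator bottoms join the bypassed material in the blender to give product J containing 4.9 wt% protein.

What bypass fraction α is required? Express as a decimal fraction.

0.125

All 261×0.032 = 8.352 lb/h of protein reaches J, so J = 8.352/0.049 = 170.45 lb/h and vapour = 90.551 lb/h.
The evaporator receives (1−α)·261 of feed at 0.782 water and removes 0.507 of that water:
0.507×0.782×(1−α)×261 = 90.551
(1−α) = 90.551/103.48 = 0.8751;  α = 0.1249.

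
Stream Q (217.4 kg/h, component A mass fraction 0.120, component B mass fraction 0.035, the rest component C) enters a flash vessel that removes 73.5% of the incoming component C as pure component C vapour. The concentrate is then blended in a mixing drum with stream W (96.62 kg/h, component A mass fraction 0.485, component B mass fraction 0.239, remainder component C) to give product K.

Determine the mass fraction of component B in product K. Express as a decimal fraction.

0.172

Vapour removed = 0.735×0.845×217.4 = 135.02 kg/h; concentrate = 82.378 kg/h.
component B reaching the mixer = 7.609 (from concentrate) + 96.62×0.239 = 30.701 kg/h.
Product flow = 82.378 + 96.62 = 179 kg/h; component B fraction = 0.172.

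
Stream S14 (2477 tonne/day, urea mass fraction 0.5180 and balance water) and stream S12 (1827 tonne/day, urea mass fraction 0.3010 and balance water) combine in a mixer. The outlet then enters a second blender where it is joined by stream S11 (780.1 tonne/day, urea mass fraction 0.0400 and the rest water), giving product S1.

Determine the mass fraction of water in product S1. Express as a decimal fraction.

0.6333

Overall, product flow = 5084.1 tonne/day.
water in = 2477×0.482 + 1827×0.699 + 780.1×0.960 = 3219.9 tonne/day.
water fraction in S1 = 0.6333.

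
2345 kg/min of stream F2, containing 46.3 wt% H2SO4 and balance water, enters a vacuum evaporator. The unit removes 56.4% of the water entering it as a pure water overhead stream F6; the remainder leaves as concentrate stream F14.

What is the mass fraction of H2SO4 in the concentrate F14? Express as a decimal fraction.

H2SO4 is not removed: 2345×0.463 = 1085.7 kg/min of H2SO4 enters F14.
water entering = 2345×0.537 = 1259.3 kg/min; overhead removed = 0.564×1259.3 = 710.23 kg/min.
Concentrate = 2345 − 710.23 = 1634.8 kg/min.
Mass fraction = 1085.7/1634.8 = 0.664.

0.664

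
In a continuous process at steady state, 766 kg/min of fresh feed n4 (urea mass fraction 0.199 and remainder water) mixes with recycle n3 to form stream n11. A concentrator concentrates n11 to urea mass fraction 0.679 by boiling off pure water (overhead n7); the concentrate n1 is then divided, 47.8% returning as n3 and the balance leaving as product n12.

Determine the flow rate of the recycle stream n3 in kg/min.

205.6 kg/min

Overall urea balance (none leaves overhead): urea in fresh feed = urea in product, i.e. 766×0.199 = (1−0.478)·n1·0.679.
n1 = 152.43/(0.679×0.522) = 430.07 kg/min.
Recycle n3 = 0.478×430.07 = 205.57 kg/min.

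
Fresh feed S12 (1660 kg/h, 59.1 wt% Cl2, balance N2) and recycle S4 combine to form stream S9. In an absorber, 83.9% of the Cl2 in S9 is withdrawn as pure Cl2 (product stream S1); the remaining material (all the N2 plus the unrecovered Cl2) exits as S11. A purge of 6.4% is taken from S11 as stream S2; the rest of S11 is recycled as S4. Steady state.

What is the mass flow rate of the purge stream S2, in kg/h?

690.8 kg/h

N2 enters only via S12 and leaves only via the purge: 1660×0.409 = 0.064×(N2 in S11), and the absorber passes all N2, so N2 in S9 = N2 in S11 = 10608 kg/h.
Cl2 in S9: m_A = 1660×0.591 + (1−0.064)·(1−0.839)·m_A, so m_A = 981.06/0.8493 = 1155.1 kg/h.
S11 = (1−0.839)×1155.1 + 10608 = 10794 kg/h.
Purge S2 = 0.064×10794 = 690.84 kg/h.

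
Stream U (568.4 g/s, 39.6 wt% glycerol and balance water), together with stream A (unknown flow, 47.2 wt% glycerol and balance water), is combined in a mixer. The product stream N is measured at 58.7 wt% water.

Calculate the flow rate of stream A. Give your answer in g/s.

Let A be the unknown flow. Total out = 568.4 + A.
water balance: 343.31 + 0.528·A = 0.587·(568.4 + A)
(0.528 − 0.587)·A = 0.587×568.4 − 343.31 = -9.6628
A = -9.6628 / -0.059 = 163.78 g/s

163.8 g/s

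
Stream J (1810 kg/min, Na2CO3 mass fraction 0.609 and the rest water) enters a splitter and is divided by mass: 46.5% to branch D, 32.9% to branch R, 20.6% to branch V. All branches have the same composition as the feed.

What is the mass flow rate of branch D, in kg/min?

Branch D flow = 0.465×1810 = 841.65 kg/min.

841.7 kg/min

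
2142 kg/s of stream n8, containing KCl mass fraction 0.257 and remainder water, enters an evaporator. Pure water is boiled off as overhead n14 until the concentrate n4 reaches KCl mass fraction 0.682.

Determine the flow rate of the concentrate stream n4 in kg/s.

807.2 kg/s

KCl is conserved: 2142×0.257 = 550.49 kg/s all reports to the concentrate.
Concentrate = 550.49/(target fraction) = 807.18 kg/s.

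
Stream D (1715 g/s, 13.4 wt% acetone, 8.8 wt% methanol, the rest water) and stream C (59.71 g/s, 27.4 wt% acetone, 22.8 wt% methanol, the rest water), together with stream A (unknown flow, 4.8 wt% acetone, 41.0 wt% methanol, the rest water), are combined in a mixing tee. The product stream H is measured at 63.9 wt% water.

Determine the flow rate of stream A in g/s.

Let A be the unknown flow. Total out = 1774.7 + A.
water balance: 1364 + 0.542·A = 0.639·(1774.7 + A)
(0.542 − 0.639)·A = 0.639×1774.7 − 1364 = -229.97
A = -229.97 / -0.097 = 2370.8 g/s

2371 g/s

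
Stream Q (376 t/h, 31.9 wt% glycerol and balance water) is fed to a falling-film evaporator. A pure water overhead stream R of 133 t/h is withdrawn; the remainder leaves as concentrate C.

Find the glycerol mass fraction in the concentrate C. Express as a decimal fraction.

glycerol is not removed: 376×0.319 = 119.94 t/h of glycerol enters C.
Concentrate = 376 − 133 = 243 t/h.
Mass fraction = 119.94/243 = 0.494.

0.494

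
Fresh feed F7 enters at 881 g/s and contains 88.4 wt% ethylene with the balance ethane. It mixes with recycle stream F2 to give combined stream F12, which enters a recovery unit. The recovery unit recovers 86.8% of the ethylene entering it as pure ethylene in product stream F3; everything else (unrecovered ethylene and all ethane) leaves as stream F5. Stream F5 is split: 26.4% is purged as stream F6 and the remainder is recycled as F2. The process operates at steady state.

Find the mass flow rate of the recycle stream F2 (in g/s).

368.7 g/s

ethane enters only via F7 and leaves only via the purge: 881×0.116 = 0.264×(ethane in F5), and the recovery unit passes all ethane, so ethane in F12 = ethane in F5 = 387.11 g/s.
ethylene in F12: m_A = 881×0.884 + (1−0.264)·(1−0.868)·m_A, so m_A = 778.8/0.9028 = 862.61 g/s.
F5 = (1−0.868)×862.61 + 387.11 = 500.97 g/s.
Recycle F2 = (1−0.264)×500.97 = 368.71 g/s.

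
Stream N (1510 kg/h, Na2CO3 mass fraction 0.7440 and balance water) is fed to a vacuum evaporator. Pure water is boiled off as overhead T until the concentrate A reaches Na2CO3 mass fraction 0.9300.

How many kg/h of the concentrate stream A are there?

1208 kg/h

Na2CO3 is conserved: 1510×0.744 = 1123.4 kg/h all reports to the concentrate.
Concentrate = 1123.4/(target fraction) = 1208 kg/h.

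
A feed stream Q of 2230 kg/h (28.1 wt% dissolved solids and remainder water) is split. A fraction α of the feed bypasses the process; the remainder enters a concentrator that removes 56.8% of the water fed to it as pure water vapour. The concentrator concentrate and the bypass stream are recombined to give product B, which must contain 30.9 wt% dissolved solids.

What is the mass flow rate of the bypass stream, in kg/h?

1735 kg/h

All 2230×0.281 = 626.63 kg/h of dissolved solids reaches B, so B = 626.63/0.309 = 2027.9 kg/h and vapour = 202.07 kg/h.
The evaporator receives (1−α)·2230 of feed at 0.719 water and removes 0.568 of that water:
0.568×0.719×(1−α)×2230 = 202.07
(1−α) = 202.07/910.71 = 0.2219;  α = 0.7781.
Bypass flow = 0.7781×2230 = 1735.2 kg/h.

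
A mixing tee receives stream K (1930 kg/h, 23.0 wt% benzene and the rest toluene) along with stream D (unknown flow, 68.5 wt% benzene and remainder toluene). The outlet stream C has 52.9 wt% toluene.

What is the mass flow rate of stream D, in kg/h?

2174 kg/h

Let D be the unknown flow. Total out = 1930 + D.
toluene balance: 1486.1 + 0.315·D = 0.529·(1930 + D)
(0.315 − 0.529)·D = 0.529×1930 − 1486.1 = -465.13
D = -465.13 / -0.214 = 2173.5 kg/h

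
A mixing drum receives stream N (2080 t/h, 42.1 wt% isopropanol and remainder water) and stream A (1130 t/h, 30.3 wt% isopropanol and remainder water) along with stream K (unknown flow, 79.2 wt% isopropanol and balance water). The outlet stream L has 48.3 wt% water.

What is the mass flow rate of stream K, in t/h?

Let K be the unknown flow. Total out = 3210 + K.
water balance: 1991.9 + 0.208·K = 0.483·(3210 + K)
(0.208 − 0.483)·K = 0.483×3210 − 1991.9 = -441.5
K = -441.5 / -0.275 = 1605.5 t/h

1605 t/h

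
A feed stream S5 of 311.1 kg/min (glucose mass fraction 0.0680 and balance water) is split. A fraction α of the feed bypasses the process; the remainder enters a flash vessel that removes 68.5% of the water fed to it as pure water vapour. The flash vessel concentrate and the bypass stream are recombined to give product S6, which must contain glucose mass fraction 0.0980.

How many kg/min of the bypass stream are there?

All 311.1×0.068 = 21.155 kg/min of glucose reaches S6, so S6 = 21.155/0.098 = 215.87 kg/min and vapour = 95.235 kg/min.
The evaporator receives (1−α)·311.1 of feed at 0.932 water and removes 0.685 of that water:
0.685×0.932×(1−α)×311.1 = 95.235
(1−α) = 95.235/198.61 = 0.4795;  α = 0.5205.
Bypass flow = 0.5205×311.1 = 161.93 kg/min.

161.9 kg/min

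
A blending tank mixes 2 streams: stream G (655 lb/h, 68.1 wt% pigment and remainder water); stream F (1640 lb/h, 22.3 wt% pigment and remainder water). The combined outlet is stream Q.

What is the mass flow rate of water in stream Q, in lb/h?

1483 lb/h

water out = water in = 655×0.319 + 1640×0.777 = 1483.2 lb/h.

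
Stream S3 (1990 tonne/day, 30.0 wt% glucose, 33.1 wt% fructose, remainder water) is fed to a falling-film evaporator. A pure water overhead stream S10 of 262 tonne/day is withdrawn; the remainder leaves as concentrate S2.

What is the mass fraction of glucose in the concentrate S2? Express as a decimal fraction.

glucose is not removed: 1990×0.300 = 597 tonne/day of glucose enters S2.
Concentrate = 1990 − 262 = 1728 tonne/day.
Mass fraction = 597/1728 = 0.3455.

0.3455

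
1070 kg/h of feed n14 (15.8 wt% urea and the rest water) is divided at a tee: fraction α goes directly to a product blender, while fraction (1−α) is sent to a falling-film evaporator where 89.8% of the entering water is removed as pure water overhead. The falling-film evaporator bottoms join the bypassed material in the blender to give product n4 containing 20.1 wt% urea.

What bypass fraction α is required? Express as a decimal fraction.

All 1070×0.158 = 169.06 kg/h of urea reaches n4, so n4 = 169.06/0.201 = 841.09 kg/h and vapour = 228.91 kg/h.
The evaporator receives (1−α)·1070 of feed at 0.842 water and removes 0.898 of that water:
0.898×0.842×(1−α)×1070 = 228.91
(1−α) = 228.91/809.04 = 0.2829;  α = 0.7171.

0.717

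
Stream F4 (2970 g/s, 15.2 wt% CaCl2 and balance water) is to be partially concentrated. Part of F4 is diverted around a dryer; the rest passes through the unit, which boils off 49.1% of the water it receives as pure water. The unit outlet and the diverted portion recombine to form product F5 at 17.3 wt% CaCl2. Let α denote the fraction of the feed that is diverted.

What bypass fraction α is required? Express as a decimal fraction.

All 2970×0.152 = 451.44 g/s of CaCl2 reaches F5, so F5 = 451.44/0.173 = 2609.5 g/s and vapour = 360.52 g/s.
The evaporator receives (1−α)·2970 of feed at 0.848 water and removes 0.491 of that water:
0.491×0.848×(1−α)×2970 = 360.52
(1−α) = 360.52/1236.6 = 0.2915;  α = 0.7085.

0.708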